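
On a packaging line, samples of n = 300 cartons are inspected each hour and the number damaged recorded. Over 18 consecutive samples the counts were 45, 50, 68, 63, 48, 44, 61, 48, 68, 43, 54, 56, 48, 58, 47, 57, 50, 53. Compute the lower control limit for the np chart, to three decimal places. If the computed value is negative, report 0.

p̄ = Σdᵢ / (k·n) = 961 / (18 × 300) = 0.17796
LCL = np̄ − 3·√(np̄(1−p̄)) = 53.3889 − 3 × 6.6248 = 33.5146

33.515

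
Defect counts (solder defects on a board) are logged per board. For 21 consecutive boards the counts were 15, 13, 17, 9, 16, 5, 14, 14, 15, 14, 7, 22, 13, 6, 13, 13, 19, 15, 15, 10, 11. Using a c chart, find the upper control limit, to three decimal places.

c̄ = (15 + 13 + 17 + 9 + 16 + 5 + 14 + 14 + 15 + 14 + 7 + 22 + 13 + 6 + 13 + 13 + 19 + 15 + 15 + 10 + 11) / 21 = 276 / 21 = 13.1429
UCL = c̄ + 3√c̄ = 13.1429 + 3 × √13.1429 = 13.1429 + 3 × 3.6253 = 24.0188

24.019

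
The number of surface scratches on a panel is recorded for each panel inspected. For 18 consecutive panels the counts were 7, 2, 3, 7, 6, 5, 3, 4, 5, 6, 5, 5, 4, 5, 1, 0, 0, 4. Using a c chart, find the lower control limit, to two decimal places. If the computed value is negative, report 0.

c̄ = (7 + 2 + 3 + 7 + 6 + 5 + 3 + 4 + 5 + 6 + 5 + 5 + 4 + 5 + 1 + 0 + 0 + 4) / 18 = 72 / 18 = 4.0000
LCL = c̄ − 3√c̄ = 4.0000 − 3 × 2.0000 = -2.0000 → 0 (cannot be negative)

0.00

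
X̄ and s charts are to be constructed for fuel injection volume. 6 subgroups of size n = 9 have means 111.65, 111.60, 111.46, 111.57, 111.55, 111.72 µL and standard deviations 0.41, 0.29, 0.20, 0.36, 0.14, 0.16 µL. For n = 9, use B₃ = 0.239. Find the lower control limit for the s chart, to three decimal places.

s̄ = (0.41 + 0.29 + 0.20 + 0.36 + 0.14 + 0.16) / 6 = 0.2600
LCL_s = B₃·s̄ = 0.239 × 0.2600 = 0.0621

0.062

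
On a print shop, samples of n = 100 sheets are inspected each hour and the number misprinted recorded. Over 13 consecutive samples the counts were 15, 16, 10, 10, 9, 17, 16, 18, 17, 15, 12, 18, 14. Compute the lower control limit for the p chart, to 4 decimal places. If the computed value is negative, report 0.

p̄ = Σdᵢ / (k·n) = 187 / (13 × 100) = 0.14385
LCL = p̄ − 3·√(p̄(1−p̄)/n) = 0.14385 − 3 × 0.03509 = 0.03857

0.0386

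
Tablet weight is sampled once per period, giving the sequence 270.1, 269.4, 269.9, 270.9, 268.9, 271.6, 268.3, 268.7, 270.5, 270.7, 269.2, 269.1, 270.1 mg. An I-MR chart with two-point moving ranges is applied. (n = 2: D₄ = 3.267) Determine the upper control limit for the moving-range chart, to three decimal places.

4.138

Moving ranges: 0.7, 0.5, 1.0, 2.0, 2.7, 3.3, 0.4, 1.8, 0.2, 1.5, 0.1, 1.0; M̄R̄ = 15.2000 / 12 = 1.2667
UCL_MR = D₄·M̄R̄ = 3.267 × 1.2667 = 4.1382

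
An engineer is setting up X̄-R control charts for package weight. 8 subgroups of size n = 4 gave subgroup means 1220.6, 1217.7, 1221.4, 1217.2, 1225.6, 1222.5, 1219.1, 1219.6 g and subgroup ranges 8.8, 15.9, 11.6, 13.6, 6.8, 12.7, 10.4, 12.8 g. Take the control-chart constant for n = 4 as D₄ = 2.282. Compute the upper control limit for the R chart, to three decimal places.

R̄ = (8.8 + 15.9 + 11.6 + 13.6 + 6.8 + 12.7 + 10.4 + 12.8) / 8 = 92.6000 / 8 = 11.5750
UCL_R = D₄·R̄ = 2.282 × 11.5750 = 26.4141

26.414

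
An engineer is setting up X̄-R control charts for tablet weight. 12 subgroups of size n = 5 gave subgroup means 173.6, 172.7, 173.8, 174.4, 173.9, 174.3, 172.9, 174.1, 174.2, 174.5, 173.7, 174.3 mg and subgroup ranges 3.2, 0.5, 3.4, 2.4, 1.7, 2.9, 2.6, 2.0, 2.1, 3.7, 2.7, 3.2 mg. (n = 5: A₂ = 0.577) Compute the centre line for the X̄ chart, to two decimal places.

X̄̄ = (173.6 + 172.7 + 173.8 + 174.4 + 173.9 + 174.3 + 172.9 + 174.1 + 174.2 + 174.5 + 173.7 + 174.3) / 12 = 2086.4000 / 12 = 173.8667
CL = X̄̄ = 173.8667

173.87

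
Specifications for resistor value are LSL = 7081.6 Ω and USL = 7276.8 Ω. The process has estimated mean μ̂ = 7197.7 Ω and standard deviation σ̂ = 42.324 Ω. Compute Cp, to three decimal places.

0.769

Cp = (USL − LSL) / (6σ̂) = (7276.8 − 7081.6) / (6 × 42.324) = 195.2000 / 253.9440 = 0.7687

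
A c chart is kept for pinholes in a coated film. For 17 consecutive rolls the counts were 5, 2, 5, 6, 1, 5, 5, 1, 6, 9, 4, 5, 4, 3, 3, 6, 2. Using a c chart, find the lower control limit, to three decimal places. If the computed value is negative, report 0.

0.000

c̄ = (5 + 2 + 5 + 6 + 1 + 5 + 5 + 1 + 6 + 9 + 4 + 5 + 4 + 3 + 3 + 6 + 2) / 17 = 72 / 17 = 4.2353
LCL = c̄ − 3√c̄ = 4.2353 − 3 × 2.0580 = -1.9387 → 0 (cannot be negative)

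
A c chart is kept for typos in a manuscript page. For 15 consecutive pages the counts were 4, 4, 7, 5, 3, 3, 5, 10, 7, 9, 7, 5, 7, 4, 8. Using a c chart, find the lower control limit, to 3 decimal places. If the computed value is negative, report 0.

c̄ = (4 + 4 + 7 + 5 + 3 + 3 + 5 + 10 + 7 + 9 + 7 + 5 + 7 + 4 + 8) / 15 = 88 / 15 = 5.8667
LCL = c̄ − 3√c̄ = 5.8667 − 3 × 2.4221 = -1.3997 → 0 (cannot be negative)

0.000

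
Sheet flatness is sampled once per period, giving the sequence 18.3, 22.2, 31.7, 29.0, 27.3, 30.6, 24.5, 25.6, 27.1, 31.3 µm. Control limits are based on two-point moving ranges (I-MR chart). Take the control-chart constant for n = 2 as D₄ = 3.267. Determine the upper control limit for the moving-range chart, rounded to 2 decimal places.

Moving ranges: 3.9, 9.5, 2.7, 1.7, 3.3, 6.1, 1.1, 1.5, 4.2; M̄R̄ = 34.0000 / 9 = 3.7778
UCL_MR = D₄·M̄R̄ = 3.267 × 3.7778 = 12.3420

12.34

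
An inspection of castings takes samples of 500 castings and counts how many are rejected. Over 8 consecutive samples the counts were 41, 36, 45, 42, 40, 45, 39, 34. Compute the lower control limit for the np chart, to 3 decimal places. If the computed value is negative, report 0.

21.999

p̄ = Σdᵢ / (k·n) = 322 / (8 × 500) = 0.08050
LCL = np̄ − 3·√(np̄(1−p̄)) = 40.2500 − 3 × 6.0836 = 21.9993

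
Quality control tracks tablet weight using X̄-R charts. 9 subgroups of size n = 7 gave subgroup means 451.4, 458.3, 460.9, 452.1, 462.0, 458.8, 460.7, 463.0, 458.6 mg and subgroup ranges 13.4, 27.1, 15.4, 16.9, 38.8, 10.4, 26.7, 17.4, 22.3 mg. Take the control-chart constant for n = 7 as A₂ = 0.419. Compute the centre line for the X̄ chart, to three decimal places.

X̄̄ = (451.4 + 458.3 + 460.9 + 452.1 + 462.0 + 458.8 + 460.7 + 463.0 + 458.6) / 9 = 4125.8000 / 9 = 458.4222
CL = X̄̄ = 458.4222

458.422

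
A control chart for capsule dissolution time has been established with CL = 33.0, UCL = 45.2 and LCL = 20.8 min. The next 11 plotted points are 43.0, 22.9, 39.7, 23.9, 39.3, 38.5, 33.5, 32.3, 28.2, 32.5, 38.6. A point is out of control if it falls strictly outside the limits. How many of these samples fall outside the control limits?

All 11 points lie within [20.8, 45.2].

0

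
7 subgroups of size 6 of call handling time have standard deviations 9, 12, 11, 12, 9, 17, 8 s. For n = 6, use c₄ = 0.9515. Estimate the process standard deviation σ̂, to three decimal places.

11.711

s̄ = (9 + 12 + 11 + 12 + 9 + 17 + 8) / 7 = 11.1429
σ̂ = s̄ / c₄ = 11.1429 / 0.9515 = 11.7108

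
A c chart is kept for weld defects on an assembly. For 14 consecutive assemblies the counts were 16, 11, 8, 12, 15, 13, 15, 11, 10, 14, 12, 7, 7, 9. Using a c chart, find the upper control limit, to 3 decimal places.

c̄ = (16 + 11 + 8 + 12 + 15 + 13 + 15 + 11 + 10 + 14 + 12 + 7 + 7 + 9) / 14 = 160 / 14 = 11.4286
UCL = c̄ + 3√c̄ = 11.4286 + 3 × √11.4286 = 11.4286 + 3 × 3.3806 = 21.5704

21.570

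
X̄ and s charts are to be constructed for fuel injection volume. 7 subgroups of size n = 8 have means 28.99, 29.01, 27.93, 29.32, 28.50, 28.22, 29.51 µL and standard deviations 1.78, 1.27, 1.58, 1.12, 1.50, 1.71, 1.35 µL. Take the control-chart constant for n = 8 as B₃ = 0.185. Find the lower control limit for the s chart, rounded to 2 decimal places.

s̄ = (1.78 + 1.27 + 1.58 + 1.12 + 1.50 + 1.71 + 1.35) / 7 = 1.4729
LCL_s = B₃·s̄ = 0.185 × 1.4729 = 0.2725

0.27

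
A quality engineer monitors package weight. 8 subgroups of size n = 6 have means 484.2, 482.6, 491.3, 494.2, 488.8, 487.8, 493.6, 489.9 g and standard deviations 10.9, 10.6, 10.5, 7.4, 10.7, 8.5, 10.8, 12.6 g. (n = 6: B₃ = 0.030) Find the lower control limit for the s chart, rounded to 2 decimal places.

s̄ = (10.9 + 10.6 + 10.5 + 7.4 + 10.7 + 8.5 + 10.8 + 12.6) / 8 = 10.2500
LCL_s = B₃·s̄ = 0.030 × 10.2500 = 0.3075

0.31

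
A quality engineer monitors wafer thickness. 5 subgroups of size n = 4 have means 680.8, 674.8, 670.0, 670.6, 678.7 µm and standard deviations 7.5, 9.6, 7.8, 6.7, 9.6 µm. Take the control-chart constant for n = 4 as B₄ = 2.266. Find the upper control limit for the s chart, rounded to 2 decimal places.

18.67

s̄ = (7.5 + 9.6 + 7.8 + 6.7 + 9.6) / 5 = 8.2400
UCL_s = B₄·s̄ = 2.266 × 8.2400 = 18.6718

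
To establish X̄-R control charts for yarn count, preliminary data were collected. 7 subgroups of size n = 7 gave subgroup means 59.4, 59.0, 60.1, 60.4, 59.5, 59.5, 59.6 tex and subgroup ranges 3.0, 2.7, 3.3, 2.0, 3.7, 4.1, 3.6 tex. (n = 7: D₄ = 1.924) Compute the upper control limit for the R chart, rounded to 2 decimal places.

R̄ = (3.0 + 2.7 + 3.3 + 2.0 + 3.7 + 4.1 + 3.6) / 7 = 22.4000 / 7 = 3.2000
UCL_R = D₄·R̄ = 1.924 × 3.2000 = 6.1568

6.16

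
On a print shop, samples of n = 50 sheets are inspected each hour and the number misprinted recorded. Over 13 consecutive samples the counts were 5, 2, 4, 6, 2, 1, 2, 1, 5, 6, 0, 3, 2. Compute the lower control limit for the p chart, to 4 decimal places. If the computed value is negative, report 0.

p̄ = Σdᵢ / (k·n) = 39 / (13 × 50) = 0.06000
LCL = p̄ − 3·√(p̄(1−p̄)/n) = 0.06000 − 3 × 0.03359 = -0.04076 → 0 (negative, so LCL = 0)

0.0000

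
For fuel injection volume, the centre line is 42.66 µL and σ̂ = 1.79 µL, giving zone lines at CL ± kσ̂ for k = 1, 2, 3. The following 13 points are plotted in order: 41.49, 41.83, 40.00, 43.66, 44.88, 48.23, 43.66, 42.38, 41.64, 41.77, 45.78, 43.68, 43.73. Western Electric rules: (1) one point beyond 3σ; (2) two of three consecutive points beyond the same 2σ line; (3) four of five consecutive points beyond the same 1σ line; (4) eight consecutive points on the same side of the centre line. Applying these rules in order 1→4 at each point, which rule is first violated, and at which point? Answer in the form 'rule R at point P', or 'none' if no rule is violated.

rule 1 at point 6

Zone of each point (C = within 1σ̂, B = 1σ̂–2σ̂, A = 2σ̂–3σ̂, * = beyond 3σ̂; sign = side of CL): 1:-C, 2:-C, 3:-B, 4:+C, 5:+B, 6:+*, 7:+C, 8:-C, 9:-C, 10:-C, 11:+B, 12:+C, 13:+C
Rule 1 (one point beyond the 3σ limits) is satisfied at point 6.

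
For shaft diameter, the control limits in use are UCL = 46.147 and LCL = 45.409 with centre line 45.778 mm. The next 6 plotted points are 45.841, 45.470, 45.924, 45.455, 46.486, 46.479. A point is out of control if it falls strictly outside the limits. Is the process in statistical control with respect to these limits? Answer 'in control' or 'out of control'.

Compare each point to [45.409, 46.147]: sample 5 = 46.486 > UCL; sample 6 = 46.479 > UCL.

out of control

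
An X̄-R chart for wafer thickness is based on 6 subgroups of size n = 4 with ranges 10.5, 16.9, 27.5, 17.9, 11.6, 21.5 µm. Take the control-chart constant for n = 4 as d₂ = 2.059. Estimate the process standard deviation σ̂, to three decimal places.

8.572

R̄ = (10.5 + 16.9 + 27.5 + 17.9 + 11.6 + 21.5) / 6 = 17.6500
σ̂ = R̄ / d₂ = 17.6500 / 2.059 = 8.5721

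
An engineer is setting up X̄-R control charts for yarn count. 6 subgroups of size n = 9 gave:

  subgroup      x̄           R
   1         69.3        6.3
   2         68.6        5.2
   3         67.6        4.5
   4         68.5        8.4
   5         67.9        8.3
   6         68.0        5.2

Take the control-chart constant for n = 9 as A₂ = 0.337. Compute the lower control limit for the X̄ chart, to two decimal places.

66.19

X̄̄ = (69.3 + 68.6 + 67.6 + 68.5 + 67.9 + 68.0) / 6 = 409.9000 / 6 = 68.3167
R̄ = (6.3 + 5.2 + 4.5 + 8.4 + 8.3 + 5.2) / 6 = 37.9000 / 6 = 6.3167
LCL = X̄̄ − A₂·R̄ = 68.3167 − 0.337 × 6.3167 = 66.1880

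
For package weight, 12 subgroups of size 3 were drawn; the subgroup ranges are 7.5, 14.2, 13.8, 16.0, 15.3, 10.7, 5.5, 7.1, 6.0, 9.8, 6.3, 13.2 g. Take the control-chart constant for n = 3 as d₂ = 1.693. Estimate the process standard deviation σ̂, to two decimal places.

R̄ = (7.5 + 14.2 + 13.8 + 16.0 + 15.3 + 10.7 + 5.5 + 7.1 + 6.0 + 9.8 + 6.3 + 13.2) / 12 = 10.4500
σ̂ = R̄ / d₂ = 10.4500 / 1.693 = 6.1725

6.17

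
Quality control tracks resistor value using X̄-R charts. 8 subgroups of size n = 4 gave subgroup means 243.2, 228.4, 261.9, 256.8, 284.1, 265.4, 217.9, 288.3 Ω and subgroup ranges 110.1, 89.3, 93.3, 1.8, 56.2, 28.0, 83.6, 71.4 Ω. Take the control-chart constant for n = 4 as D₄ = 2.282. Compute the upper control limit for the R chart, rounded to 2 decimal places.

R̄ = (110.1 + 89.3 + 93.3 + 1.8 + 56.2 + 28.0 + 83.6 + 71.4) / 8 = 533.7000 / 8 = 66.7125
UCL_R = D₄·R̄ = 2.282 × 66.7125 = 152.2379

152.24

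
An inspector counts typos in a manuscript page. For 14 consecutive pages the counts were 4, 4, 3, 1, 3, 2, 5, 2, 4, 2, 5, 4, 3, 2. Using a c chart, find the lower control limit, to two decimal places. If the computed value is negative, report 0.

0.00

c̄ = (4 + 4 + 3 + 1 + 3 + 2 + 5 + 2 + 4 + 2 + 5 + 4 + 3 + 2) / 14 = 44 / 14 = 3.1429
LCL = c̄ − 3√c̄ = 3.1429 − 3 × 1.7728 = -2.1756 → 0 (cannot be negative)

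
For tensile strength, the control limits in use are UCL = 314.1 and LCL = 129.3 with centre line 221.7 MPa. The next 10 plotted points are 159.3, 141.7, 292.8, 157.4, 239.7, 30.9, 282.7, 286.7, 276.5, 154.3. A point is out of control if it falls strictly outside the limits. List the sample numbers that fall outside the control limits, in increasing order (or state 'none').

Compare each point to [129.3, 314.1]: sample 6 = 30.9 < LCL.

6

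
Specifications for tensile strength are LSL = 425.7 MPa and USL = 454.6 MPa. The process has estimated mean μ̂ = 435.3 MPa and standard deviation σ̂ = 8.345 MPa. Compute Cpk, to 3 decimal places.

Cpu = (USL − μ̂) / (3σ̂) = (454.6 − 435.3) / (3 × 8.345) = 0.7709; Cpl = (μ̂ − LSL) / (3σ̂) = (435.3 − 425.7) / (3 × 8.345) = 0.3835; Cpk = min(Cpu, Cpl) = 0.3835

0.383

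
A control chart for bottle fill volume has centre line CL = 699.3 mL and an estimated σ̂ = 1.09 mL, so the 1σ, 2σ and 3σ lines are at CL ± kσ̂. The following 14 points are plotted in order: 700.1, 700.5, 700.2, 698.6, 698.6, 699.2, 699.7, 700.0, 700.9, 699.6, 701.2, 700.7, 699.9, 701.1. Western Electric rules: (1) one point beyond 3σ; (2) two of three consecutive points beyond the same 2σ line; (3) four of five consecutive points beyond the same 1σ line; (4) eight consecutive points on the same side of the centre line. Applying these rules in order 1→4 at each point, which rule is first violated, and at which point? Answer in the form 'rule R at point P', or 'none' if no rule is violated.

Zone of each point (C = within 1σ̂, B = 1σ̂–2σ̂, A = 2σ̂–3σ̂, * = beyond 3σ̂; sign = side of CL): 1:+C, 2:+B, 3:+C, 4:-C, 5:-C, 6:-C, 7:+C, 8:+C, 9:+B, 10:+C, 11:+B, 12:+B, 13:+C, 14:+B
Rule 4 (eight consecutive points on the same side of the centre line) is satisfied at point 14.

rule 4 at point 14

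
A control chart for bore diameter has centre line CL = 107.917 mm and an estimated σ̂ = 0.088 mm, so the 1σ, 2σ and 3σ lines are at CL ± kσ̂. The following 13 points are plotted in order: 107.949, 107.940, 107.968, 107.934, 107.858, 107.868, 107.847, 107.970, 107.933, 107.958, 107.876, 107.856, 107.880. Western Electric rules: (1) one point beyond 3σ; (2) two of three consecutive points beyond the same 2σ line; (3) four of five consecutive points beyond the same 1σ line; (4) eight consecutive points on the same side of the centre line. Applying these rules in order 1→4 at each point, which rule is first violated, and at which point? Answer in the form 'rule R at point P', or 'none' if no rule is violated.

Zone of each point (C = within 1σ̂, B = 1σ̂–2σ̂, A = 2σ̂–3σ̂, * = beyond 3σ̂; sign = side of CL): 1:+C, 2:+C, 3:+C, 4:+C, 5:-C, 6:-C, 7:-C, 8:+C, 9:+C, 10:+C, 11:-C, 12:-C, 13:-C
No rule fires across all 13 points.

none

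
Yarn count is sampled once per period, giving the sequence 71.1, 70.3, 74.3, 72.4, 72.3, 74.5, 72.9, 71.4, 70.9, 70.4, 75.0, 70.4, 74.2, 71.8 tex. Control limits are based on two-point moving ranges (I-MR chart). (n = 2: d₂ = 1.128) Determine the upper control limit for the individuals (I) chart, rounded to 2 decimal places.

78.11

X̄ = (71.1 + 70.3 + 74.3 + 72.4 + 72.3 + 74.5 + 72.9 + 71.4 + 70.9 + 70.4 + 75.0 + 70.4 + 74.2 + 71.8) / 14 = 72.2786
Moving ranges: 0.8, 4.0, 1.9, 0.1, 2.2, 1.6, 1.5, 0.5, 0.5, 4.6, 4.6, 3.8, 2.4; M̄R̄ = 28.5000 / 13 = 2.1923
UCL = X̄ + 3·M̄R̄/d₂ = 72.2786 + 3 × 2.1923 / 1.128 = 78.1092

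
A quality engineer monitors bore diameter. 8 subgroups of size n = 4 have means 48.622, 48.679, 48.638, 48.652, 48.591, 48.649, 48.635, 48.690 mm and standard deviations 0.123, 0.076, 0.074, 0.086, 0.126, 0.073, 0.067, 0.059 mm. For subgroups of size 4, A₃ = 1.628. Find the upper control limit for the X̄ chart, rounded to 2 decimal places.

48.78

X̄̄ = (48.622 + 48.679 + 48.638 + 48.652 + 48.591 + 48.649 + 48.635 + 48.690) / 8 = 48.6445
s̄ = (0.123 + 0.076 + 0.074 + 0.086 + 0.126 + 0.073 + 0.067 + 0.059) / 8 = 0.0855
UCL = X̄̄ + A₃·s̄ = 48.6445 + 1.628 × 0.0855 = 48.7837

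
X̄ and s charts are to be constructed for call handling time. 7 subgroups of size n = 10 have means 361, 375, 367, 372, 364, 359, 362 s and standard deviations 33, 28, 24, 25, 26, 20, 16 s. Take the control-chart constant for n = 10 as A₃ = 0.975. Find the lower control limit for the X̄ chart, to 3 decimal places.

X̄̄ = (361 + 375 + 367 + 372 + 364 + 359 + 362) / 7 = 365.7143
s̄ = (33 + 28 + 24 + 25 + 26 + 20 + 16) / 7 = 24.5714
LCL = X̄̄ − A₃·s̄ = 365.7143 − 0.975 × 24.5714 = 341.7571

341.757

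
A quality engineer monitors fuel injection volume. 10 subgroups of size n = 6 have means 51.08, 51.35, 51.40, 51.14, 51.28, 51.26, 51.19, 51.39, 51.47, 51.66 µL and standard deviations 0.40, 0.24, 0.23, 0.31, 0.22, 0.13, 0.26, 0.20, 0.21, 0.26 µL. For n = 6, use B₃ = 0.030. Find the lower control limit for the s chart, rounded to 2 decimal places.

s̄ = (0.40 + 0.24 + 0.23 + 0.31 + 0.22 + 0.13 + 0.26 + 0.20 + 0.21 + 0.26) / 10 = 0.2460
LCL_s = B₃·s̄ = 0.030 × 0.2460 = 0.0074

0.01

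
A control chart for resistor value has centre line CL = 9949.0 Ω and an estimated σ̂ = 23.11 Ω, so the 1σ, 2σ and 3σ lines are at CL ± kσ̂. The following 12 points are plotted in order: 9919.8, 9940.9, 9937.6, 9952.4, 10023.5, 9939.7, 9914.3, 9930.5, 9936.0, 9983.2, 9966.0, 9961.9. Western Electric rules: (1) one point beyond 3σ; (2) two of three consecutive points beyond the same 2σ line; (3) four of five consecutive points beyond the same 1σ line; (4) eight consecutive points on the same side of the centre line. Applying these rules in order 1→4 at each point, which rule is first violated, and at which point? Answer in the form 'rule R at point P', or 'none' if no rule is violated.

rule 1 at point 5

Zone of each point (C = within 1σ̂, B = 1σ̂–2σ̂, A = 2σ̂–3σ̂, * = beyond 3σ̂; sign = side of CL): 1:-B, 2:-C, 3:-C, 4:+C, 5:+*, 6:-C, 7:-B, 8:-C, 9:-C, 10:+B, 11:+C, 12:+C
Rule 1 (one point beyond the 3σ limits) is satisfied at point 5.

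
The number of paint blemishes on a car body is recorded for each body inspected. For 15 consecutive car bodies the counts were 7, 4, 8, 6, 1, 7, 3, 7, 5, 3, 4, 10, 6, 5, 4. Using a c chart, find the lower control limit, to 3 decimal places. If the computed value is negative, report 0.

c̄ = (7 + 4 + 8 + 6 + 1 + 7 + 3 + 7 + 5 + 3 + 4 + 10 + 6 + 5 + 4) / 15 = 80 / 15 = 5.3333
LCL = c̄ − 3√c̄ = 5.3333 − 3 × 2.3094 = -1.5949 → 0 (cannot be negative)

0.000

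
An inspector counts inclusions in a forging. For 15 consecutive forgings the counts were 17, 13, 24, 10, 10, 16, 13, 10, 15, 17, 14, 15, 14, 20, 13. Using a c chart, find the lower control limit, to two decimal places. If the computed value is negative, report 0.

c̄ = (17 + 13 + 24 + 10 + 10 + 16 + 13 + 10 + 15 + 17 + 14 + 15 + 14 + 20 + 13) / 15 = 221 / 15 = 14.7333
LCL = c̄ − 3√c̄ = 14.7333 − 3 × 3.8384 = 3.2181

3.22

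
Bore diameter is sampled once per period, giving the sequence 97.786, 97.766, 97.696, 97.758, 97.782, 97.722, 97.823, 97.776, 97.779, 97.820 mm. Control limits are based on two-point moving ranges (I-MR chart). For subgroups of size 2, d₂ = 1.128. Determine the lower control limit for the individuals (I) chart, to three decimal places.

X̄ = (97.786 + 97.766 + 97.696 + 97.758 + 97.782 + 97.722 + 97.823 + 97.776 + 97.779 + 97.820) / 10 = 97.7708
Moving ranges: 0.020, 0.070, 0.062, 0.024, 0.060, 0.101, 0.047, 0.003, 0.041; M̄R̄ = 0.4280 / 9 = 0.0476
LCL = X̄ − 3·M̄R̄/d₂ = 97.7708 − 3 × 0.0476 / 1.128 = 97.6443

97.644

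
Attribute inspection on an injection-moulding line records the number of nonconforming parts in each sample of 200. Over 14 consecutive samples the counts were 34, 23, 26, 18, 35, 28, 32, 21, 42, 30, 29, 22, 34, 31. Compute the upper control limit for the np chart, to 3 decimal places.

43.852

p̄ = Σdᵢ / (k·n) = 405 / (14 × 200) = 0.14464
UCL = np̄ + 3·√(np̄(1−p̄)) = 28.9286 + 3 × √(28.9286×0.85536) = 28.9286 + 3 × 4.9744 = 43.8517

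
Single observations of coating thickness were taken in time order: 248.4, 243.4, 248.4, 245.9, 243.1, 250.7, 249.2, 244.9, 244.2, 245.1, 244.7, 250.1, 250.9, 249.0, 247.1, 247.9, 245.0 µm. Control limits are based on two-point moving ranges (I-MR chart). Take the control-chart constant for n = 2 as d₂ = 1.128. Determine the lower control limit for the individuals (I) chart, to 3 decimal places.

239.561

X̄ = (248.4 + 243.4 + 248.4 + 245.9 + 243.1 + 250.7 + 249.2 + 244.9 + 244.2 + 245.1 + 244.7 + 250.1 + 250.9 + 249.0 + 247.1 + 247.9 + 245.0) / 17 = 246.9412
Moving ranges: 5.0, 5.0, 2.5, 2.8, 7.6, 1.5, 4.3, 0.7, 0.9, 0.4, 5.4, 0.8, 1.9, 1.9, 0.8, 2.9; M̄R̄ = 44.4000 / 16 = 2.7750
LCL = X̄ − 3·M̄R̄/d₂ = 246.9412 − 3 × 2.7750 / 1.128 = 239.5609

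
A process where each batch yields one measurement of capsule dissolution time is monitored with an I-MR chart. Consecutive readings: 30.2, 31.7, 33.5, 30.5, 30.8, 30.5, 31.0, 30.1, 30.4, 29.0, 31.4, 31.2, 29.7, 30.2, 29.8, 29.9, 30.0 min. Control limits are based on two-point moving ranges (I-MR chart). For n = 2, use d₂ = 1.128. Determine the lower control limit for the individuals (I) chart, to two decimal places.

X̄ = (30.2 + 31.7 + 33.5 + 30.5 + 30.8 + 30.5 + 31.0 + 30.1 + 30.4 + 29.0 + 31.4 + 31.2 + 29.7 + 30.2 + 29.8 + 29.9 + 30.0) / 17 = 30.5824
Moving ranges: 1.5, 1.8, 3.0, 0.3, 0.3, 0.5, 0.9, 0.3, 1.4, 2.4, 0.2, 1.5, 0.5, 0.4, 0.1, 0.1; M̄R̄ = 15.2000 / 16 = 0.9500
LCL = X̄ − 3·M̄R̄/d₂ = 30.5824 − 3 × 0.9500 / 1.128 = 28.0558

28.06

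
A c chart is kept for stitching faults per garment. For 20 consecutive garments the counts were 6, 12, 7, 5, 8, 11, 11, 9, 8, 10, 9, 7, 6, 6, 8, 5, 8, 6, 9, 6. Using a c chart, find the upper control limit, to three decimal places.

c̄ = (6 + 12 + 7 + 5 + 8 + 11 + 11 + 9 + 8 + 10 + 9 + 7 + 6 + 6 + 8 + 5 + 8 + 6 + 9 + 6) / 20 = 157 / 20 = 7.8500
UCL = c̄ + 3√c̄ = 7.8500 + 3 × √7.8500 = 7.8500 + 3 × 2.8018 = 16.2554

16.255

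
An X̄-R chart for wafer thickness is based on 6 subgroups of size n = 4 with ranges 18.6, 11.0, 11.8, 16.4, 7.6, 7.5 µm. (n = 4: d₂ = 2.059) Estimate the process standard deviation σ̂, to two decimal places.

5.90

R̄ = (18.6 + 11.0 + 11.8 + 16.4 + 7.6 + 7.5) / 6 = 12.1500
σ̂ = R̄ / d₂ = 12.1500 / 2.059 = 5.9009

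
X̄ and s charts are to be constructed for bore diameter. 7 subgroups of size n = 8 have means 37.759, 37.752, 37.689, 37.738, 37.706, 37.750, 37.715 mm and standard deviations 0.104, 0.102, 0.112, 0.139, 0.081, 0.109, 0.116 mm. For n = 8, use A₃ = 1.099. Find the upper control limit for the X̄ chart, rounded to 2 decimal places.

37.85

X̄̄ = (37.759 + 37.752 + 37.689 + 37.738 + 37.706 + 37.750 + 37.715) / 7 = 37.7299
s̄ = (0.104 + 0.102 + 0.112 + 0.139 + 0.081 + 0.109 + 0.116) / 7 = 0.1090
UCL = X̄̄ + A₃·s̄ = 37.7299 + 1.099 × 0.1090 = 37.8496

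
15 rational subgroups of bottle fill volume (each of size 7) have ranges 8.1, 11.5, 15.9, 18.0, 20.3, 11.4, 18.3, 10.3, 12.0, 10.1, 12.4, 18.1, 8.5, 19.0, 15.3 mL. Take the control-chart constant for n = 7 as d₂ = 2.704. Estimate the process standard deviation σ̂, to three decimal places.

R̄ = (8.1 + 11.5 + 15.9 + 18.0 + 20.3 + 11.4 + 18.3 + 10.3 + 12.0 + 10.1 + 12.4 + 18.1 + 8.5 + 19.0 + 15.3) / 15 = 13.9467
σ̂ = R̄ / d₂ = 13.9467 / 2.704 = 5.1578

5.158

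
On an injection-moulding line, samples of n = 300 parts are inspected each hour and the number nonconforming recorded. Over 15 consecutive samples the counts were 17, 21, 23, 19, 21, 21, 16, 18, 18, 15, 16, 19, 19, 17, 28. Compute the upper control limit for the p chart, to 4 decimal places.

p̄ = Σdᵢ / (k·n) = 288 / (15 × 300) = 0.06400
UCL = p̄ + 3·√(p̄(1−p̄)/n) = 0.06400 + 3 × √(0.06400×0.93600/300) = 0.06400 + 3 × 0.01413 = 0.10639

0.1064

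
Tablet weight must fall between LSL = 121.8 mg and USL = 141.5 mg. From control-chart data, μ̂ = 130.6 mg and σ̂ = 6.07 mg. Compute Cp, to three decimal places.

Cp = (USL − LSL) / (6σ̂) = (141.5 − 121.8) / (6 × 6.07) = 19.7000 / 36.4200 = 0.5409

0.541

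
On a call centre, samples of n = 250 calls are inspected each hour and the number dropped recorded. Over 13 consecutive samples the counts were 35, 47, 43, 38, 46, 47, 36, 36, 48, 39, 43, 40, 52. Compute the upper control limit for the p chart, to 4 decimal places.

p̄ = Σdᵢ / (k·n) = 550 / (13 × 250) = 0.16923
UCL = p̄ + 3·√(p̄(1−p̄)/n) = 0.16923 + 3 × √(0.16923×0.83077/250) = 0.16923 + 3 × 0.02371 = 0.24037

0.2404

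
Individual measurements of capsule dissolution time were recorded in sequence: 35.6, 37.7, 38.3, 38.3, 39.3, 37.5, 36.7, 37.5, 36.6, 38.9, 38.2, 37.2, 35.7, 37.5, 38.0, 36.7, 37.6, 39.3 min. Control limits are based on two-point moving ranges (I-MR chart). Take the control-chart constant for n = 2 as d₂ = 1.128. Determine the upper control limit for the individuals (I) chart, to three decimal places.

40.671

X̄ = (35.6 + 37.7 + 38.3 + 38.3 + 39.3 + 37.5 + 36.7 + 37.5 + 36.6 + 38.9 + 38.2 + 37.2 + 35.7 + 37.5 + 38.0 + 36.7 + 37.6 + 39.3) / 18 = 37.5889
Moving ranges: 2.1, 0.6, 0.0, 1.0, 1.8, 0.8, 0.8, 0.9, 2.3, 0.7, 1.0, 1.5, 1.8, 0.5, 1.3, 0.9, 1.7; M̄R̄ = 19.7000 / 17 = 1.1588
UCL = X̄ + 3·M̄R̄/d₂ = 37.5889 + 3 × 1.1588 / 1.128 = 40.6709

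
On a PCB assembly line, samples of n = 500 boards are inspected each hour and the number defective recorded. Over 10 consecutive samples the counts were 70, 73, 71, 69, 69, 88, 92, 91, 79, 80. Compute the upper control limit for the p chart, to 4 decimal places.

0.2051

p̄ = Σdᵢ / (k·n) = 782 / (10 × 500) = 0.15640
UCL = p̄ + 3·√(p̄(1−p̄)/n) = 0.15640 + 3 × √(0.15640×0.84360/500) = 0.15640 + 3 × 0.01624 = 0.20513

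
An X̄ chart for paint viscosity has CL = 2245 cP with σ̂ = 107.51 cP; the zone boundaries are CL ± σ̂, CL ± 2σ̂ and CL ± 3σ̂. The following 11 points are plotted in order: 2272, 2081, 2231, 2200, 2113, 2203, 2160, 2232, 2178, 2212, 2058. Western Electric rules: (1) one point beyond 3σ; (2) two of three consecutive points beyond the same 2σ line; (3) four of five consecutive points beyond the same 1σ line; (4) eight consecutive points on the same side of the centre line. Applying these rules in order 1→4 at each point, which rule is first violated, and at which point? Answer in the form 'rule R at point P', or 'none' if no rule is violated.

Zone of each point (C = within 1σ̂, B = 1σ̂–2σ̂, A = 2σ̂–3σ̂, * = beyond 3σ̂; sign = side of CL): 1:+C, 2:-B, 3:-C, 4:-C, 5:-B, 6:-C, 7:-C, 8:-C, 9:-C, 10:-C, 11:-B
Rule 4 (eight consecutive points on the same side of the centre line) is satisfied at point 9.

rule 4 at point 9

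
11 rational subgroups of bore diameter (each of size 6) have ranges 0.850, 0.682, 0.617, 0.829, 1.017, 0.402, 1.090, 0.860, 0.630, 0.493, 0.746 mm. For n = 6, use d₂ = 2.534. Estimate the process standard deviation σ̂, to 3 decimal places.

R̄ = (0.850 + 0.682 + 0.617 + 0.829 + 1.017 + 0.402 + 1.090 + 0.860 + 0.630 + 0.493 + 0.746) / 11 = 0.7469
σ̂ = R̄ / d₂ = 0.7469 / 2.534 = 0.2948

0.295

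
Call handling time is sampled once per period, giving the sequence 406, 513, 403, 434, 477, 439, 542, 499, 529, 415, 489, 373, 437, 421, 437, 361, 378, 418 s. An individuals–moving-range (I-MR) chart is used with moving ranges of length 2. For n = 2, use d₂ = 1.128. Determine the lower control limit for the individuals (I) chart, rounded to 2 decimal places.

X̄ = (406 + 513 + 403 + 434 + 477 + 439 + 542 + 499 + 529 + 415 + 489 + 373 + 437 + 421 + 437 + 361 + 378 + 418) / 18 = 442.8333
Moving ranges: 107, 110, 31, 43, 38, 103, 43, 30, 114, 74, 116, 64, 16, 16, 76, 17, 40; M̄R̄ = 1038.0000 / 17 = 61.0588
LCL = X̄ − 3·M̄R̄/d₂ = 442.8333 − 3 × 61.0588 / 1.128 = 280.4428

280.44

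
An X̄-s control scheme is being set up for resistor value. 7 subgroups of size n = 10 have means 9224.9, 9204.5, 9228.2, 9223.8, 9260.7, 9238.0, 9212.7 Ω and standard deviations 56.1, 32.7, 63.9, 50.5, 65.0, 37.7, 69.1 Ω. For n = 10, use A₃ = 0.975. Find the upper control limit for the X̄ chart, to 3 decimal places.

9279.775

X̄̄ = (9224.9 + 9204.5 + 9228.2 + 9223.8 + 9260.7 + 9238.0 + 9212.7) / 7 = 9227.5429
s̄ = (56.1 + 32.7 + 63.9 + 50.5 + 65.0 + 37.7 + 69.1) / 7 = 53.5714
UCL = X̄̄ + A₃·s̄ = 9227.5429 + 0.975 × 53.5714 = 9279.7750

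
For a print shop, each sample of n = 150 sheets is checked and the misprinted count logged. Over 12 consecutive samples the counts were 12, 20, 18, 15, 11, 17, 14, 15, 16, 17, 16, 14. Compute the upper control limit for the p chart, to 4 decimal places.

0.1772

p̄ = Σdᵢ / (k·n) = 185 / (12 × 150) = 0.10278
UCL = p̄ + 3·√(p̄(1−p̄)/n) = 0.10278 + 3 × √(0.10278×0.89722/150) = 0.10278 + 3 × 0.02479 = 0.17716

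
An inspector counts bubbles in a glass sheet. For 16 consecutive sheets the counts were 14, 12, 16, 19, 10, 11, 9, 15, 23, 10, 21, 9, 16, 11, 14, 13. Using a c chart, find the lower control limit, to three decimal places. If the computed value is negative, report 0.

2.738

c̄ = (14 + 12 + 16 + 19 + 10 + 11 + 9 + 15 + 23 + 10 + 21 + 9 + 16 + 11 + 14 + 13) / 16 = 223 / 16 = 13.9375
LCL = c̄ − 3√c̄ = 13.9375 − 3 × 3.7333 = 2.7376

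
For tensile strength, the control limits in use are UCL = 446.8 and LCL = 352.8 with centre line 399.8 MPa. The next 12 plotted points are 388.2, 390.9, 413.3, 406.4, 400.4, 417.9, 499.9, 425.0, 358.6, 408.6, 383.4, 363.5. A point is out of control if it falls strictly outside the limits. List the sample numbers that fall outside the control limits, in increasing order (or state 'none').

7

Compare each point to [352.8, 446.8]: sample 7 = 499.9 > UCL.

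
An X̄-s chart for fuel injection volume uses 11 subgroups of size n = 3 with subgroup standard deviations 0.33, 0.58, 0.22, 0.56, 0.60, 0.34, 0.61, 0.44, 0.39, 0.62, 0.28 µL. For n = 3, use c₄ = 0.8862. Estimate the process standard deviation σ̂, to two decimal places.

0.51

s̄ = (0.33 + 0.58 + 0.22 + 0.56 + 0.60 + 0.34 + 0.61 + 0.44 + 0.39 + 0.62 + 0.28) / 11 = 0.4518
σ̂ = s̄ / c₄ = 0.4518 / 0.8862 = 0.5098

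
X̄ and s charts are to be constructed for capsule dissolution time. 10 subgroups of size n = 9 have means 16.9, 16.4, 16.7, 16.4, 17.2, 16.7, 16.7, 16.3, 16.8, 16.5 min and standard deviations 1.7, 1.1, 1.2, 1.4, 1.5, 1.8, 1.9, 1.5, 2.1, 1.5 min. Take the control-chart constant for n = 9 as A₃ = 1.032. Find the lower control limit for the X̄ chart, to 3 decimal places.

15.040

X̄̄ = (16.9 + 16.4 + 16.7 + 16.4 + 17.2 + 16.7 + 16.7 + 16.3 + 16.8 + 16.5) / 10 = 16.6600
s̄ = (1.7 + 1.1 + 1.2 + 1.4 + 1.5 + 1.8 + 1.9 + 1.5 + 2.1 + 1.5) / 10 = 1.5700
LCL = X̄̄ − A₃·s̄ = 16.6600 − 1.032 × 1.5700 = 15.0398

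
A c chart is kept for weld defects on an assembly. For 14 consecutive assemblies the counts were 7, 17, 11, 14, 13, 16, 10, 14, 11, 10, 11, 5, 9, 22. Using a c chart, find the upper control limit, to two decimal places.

22.60

c̄ = (7 + 17 + 11 + 14 + 13 + 16 + 10 + 14 + 11 + 10 + 11 + 5 + 9 + 22) / 14 = 170 / 14 = 12.1429
UCL = c̄ + 3√c̄ = 12.1429 + 3 × √12.1429 = 12.1429 + 3 × 3.4847 = 22.5968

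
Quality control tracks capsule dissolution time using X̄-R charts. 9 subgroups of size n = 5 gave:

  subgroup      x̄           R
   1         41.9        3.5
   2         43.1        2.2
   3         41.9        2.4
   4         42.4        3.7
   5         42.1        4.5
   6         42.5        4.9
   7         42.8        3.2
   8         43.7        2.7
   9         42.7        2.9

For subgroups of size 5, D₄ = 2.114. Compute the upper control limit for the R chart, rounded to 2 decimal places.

R̄ = (3.5 + 2.2 + 2.4 + 3.7 + 4.5 + 4.9 + 3.2 + 2.7 + 2.9) / 9 = 30.0000 / 9 = 3.3333
UCL_R = D₄·R̄ = 2.114 × 3.3333 = 7.0467

7.05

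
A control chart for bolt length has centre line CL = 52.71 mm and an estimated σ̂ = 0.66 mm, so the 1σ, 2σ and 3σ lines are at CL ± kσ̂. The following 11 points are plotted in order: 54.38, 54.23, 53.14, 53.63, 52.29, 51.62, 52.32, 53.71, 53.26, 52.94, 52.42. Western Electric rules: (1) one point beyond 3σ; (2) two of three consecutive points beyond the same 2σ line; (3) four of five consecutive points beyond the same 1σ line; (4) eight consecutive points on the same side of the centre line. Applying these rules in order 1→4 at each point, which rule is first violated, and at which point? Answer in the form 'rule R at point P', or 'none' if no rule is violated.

Zone of each point (C = within 1σ̂, B = 1σ̂–2σ̂, A = 2σ̂–3σ̂, * = beyond 3σ̂; sign = side of CL): 1:+A, 2:+A, 3:+C, 4:+B, 5:-C, 6:-B, 7:-C, 8:+B, 9:+C, 10:+C, 11:-C
Rule 2 (two of three consecutive points beyond the same 2σ limit) is satisfied at point 2.

rule 2 at point 2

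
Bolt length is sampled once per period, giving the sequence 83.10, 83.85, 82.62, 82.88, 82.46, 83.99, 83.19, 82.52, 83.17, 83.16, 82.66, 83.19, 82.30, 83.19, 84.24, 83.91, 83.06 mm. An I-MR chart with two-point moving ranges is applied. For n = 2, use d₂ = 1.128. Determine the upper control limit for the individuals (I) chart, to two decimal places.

X̄ = (83.10 + 83.85 + 82.62 + 82.88 + 82.46 + 83.99 + 83.19 + 82.52 + 83.17 + 83.16 + 82.66 + 83.19 + 82.30 + 83.19 + 84.24 + 83.91 + 83.06) / 17 = 83.1465
Moving ranges: 0.75, 1.23, 0.26, 0.42, 1.53, 0.80, 0.67, 0.65, 0.01, 0.50, 0.53, 0.89, 0.89, 1.05, 0.33, 0.85; M̄R̄ = 11.3600 / 16 = 0.7100
UCL = X̄ + 3·M̄R̄/d₂ = 83.1465 + 3 × 0.7100 / 1.128 = 85.0348

85.03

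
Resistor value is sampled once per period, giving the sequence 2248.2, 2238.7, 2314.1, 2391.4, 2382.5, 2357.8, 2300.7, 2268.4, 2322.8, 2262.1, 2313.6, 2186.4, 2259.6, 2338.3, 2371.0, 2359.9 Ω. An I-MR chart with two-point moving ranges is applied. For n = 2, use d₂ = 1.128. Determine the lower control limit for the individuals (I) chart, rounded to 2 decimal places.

X̄ = (2248.2 + 2238.7 + 2314.1 + 2391.4 + 2382.5 + 2357.8 + 2300.7 + 2268.4 + 2322.8 + 2262.1 + 2313.6 + 2186.4 + 2259.6 + 2338.3 + 2371.0 + 2359.9) / 16 = 2307.2188
Moving ranges: 9.5, 75.4, 77.3, 8.9, 24.7, 57.1, 32.3, 54.4, 60.7, 51.5, 127.2, 73.2, 78.7, 32.7, 11.1; M̄R̄ = 774.7000 / 15 = 51.6467
LCL = X̄ − 3·M̄R̄/d₂ = 2307.2188 − 3 × 51.6467 / 1.128 = 2169.8606

2169.86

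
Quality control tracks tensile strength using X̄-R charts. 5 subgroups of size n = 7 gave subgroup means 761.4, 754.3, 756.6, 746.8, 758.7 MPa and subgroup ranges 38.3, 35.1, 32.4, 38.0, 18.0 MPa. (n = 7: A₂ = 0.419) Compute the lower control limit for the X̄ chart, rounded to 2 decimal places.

X̄̄ = (761.4 + 754.3 + 756.6 + 746.8 + 758.7) / 5 = 3777.8000 / 5 = 755.5600
R̄ = (38.3 + 35.1 + 32.4 + 38.0 + 18.0) / 5 = 161.8000 / 5 = 32.3600
LCL = X̄̄ − A₂·R̄ = 755.5600 − 0.419 × 32.3600 = 742.0012

742.00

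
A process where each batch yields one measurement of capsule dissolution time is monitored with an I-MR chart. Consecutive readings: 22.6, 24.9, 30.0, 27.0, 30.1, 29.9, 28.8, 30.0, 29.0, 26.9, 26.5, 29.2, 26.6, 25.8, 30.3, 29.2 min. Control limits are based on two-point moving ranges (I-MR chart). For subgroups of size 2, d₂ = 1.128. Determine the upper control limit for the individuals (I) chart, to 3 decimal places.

33.457

X̄ = (22.6 + 24.9 + 30.0 + 27.0 + 30.1 + 29.9 + 28.8 + 30.0 + 29.0 + 26.9 + 26.5 + 29.2 + 26.6 + 25.8 + 30.3 + 29.2) / 16 = 27.9250
Moving ranges: 2.3, 5.1, 3.0, 3.1, 0.2, 1.1, 1.2, 1.0, 2.1, 0.4, 2.7, 2.6, 0.8, 4.5, 1.1; M̄R̄ = 31.2000 / 15 = 2.0800
UCL = X̄ + 3·M̄R̄/d₂ = 27.9250 + 3 × 2.0800 / 1.128 = 33.4569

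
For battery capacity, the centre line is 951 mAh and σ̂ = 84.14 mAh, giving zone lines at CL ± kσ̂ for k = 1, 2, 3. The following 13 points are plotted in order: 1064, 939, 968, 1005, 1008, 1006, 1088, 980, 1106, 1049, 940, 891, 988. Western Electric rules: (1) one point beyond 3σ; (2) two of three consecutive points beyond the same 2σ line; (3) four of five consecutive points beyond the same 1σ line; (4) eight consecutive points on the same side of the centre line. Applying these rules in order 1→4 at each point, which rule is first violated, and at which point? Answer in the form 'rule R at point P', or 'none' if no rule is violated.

rule 4 at point 10

Zone of each point (C = within 1σ̂, B = 1σ̂–2σ̂, A = 2σ̂–3σ̂, * = beyond 3σ̂; sign = side of CL): 1:+B, 2:-C, 3:+C, 4:+C, 5:+C, 6:+C, 7:+B, 8:+C, 9:+B, 10:+B, 11:-C, 12:-C, 13:+C
Rule 4 (eight consecutive points on the same side of the centre line) is satisfied at point 10.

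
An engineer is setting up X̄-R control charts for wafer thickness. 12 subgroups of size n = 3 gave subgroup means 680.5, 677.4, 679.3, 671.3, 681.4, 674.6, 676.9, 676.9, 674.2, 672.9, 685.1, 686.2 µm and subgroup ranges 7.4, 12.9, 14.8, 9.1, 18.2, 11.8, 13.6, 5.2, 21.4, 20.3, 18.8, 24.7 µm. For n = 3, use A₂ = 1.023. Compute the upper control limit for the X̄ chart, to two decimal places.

693.25

X̄̄ = (680.5 + 677.4 + 679.3 + 671.3 + 681.4 + 674.6 + 676.9 + 676.9 + 674.2 + 672.9 + 685.1 + 686.2) / 12 = 8136.7000 / 12 = 678.0583
R̄ = (7.4 + 12.9 + 14.8 + 9.1 + 18.2 + 11.8 + 13.6 + 5.2 + 21.4 + 20.3 + 18.8 + 24.7) / 12 = 178.2000 / 12 = 14.8500
UCL = X̄̄ + A₂·R̄ = 678.0583 + 1.023 × 14.8500 = 693.2499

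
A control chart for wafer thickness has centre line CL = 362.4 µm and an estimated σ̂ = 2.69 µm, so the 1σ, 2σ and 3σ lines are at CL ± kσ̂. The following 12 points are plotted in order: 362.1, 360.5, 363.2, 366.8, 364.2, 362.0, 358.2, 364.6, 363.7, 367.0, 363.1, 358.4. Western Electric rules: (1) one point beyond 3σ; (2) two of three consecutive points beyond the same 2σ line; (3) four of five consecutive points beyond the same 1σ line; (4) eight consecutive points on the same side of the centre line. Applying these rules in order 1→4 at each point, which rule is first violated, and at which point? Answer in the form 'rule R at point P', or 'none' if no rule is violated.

Zone of each point (C = within 1σ̂, B = 1σ̂–2σ̂, A = 2σ̂–3σ̂, * = beyond 3σ̂; sign = side of CL): 1:-C, 2:-C, 3:+C, 4:+B, 5:+C, 6:-C, 7:-B, 8:+C, 9:+C, 10:+B, 11:+C, 12:-B
No rule fires across all 12 points.

none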